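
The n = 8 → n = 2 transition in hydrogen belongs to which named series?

Balmer

The series is set by the lower level: n_f = 2 is the Balmer series.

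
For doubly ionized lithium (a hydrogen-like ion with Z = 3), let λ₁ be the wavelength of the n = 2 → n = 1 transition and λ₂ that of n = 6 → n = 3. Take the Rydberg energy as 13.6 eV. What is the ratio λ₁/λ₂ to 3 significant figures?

λ ∝ 1/ΔE ∝ 1/(1/n_f² − 1/n_i²), and the Z² and hc factors cancel in the ratio.
λ₁/λ₂ = (1/3² − 1/6²)/(1/1² − 1/2²) = 0.08333/0.7500 = 0.111.

0.111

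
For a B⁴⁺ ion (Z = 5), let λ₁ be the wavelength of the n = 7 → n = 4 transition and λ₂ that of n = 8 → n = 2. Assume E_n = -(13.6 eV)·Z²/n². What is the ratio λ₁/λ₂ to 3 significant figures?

λ ∝ 1/ΔE ∝ 1/(1/n_f² − 1/n_i²), and the Z² and hc factors cancel in the ratio.
λ₁/λ₂ = (1/2² − 1/8²)/(1/4² − 1/7²) = 0.2344/0.04209 = 5.57.

5.57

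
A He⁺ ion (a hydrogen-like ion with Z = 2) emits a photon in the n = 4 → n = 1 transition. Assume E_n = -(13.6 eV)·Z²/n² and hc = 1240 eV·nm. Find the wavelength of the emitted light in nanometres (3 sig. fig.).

24.3 nm

For Z = 2 the level energies scale as Z², so the effective Rydberg energy is 13.6 × 4 = 54.40 eV.
ΔE = 54.40 × (1/1² − 1/4²) = 54.40 × 0.9375 = 51.00 eV.
λ = hc/ΔE = 1240 / 51.00 = 24.3 nm.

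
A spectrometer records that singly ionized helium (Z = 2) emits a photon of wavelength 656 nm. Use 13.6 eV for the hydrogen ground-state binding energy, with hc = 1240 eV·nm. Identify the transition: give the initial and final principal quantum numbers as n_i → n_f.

n_i = 6, n_f = 4

The photon energy is ΔE = hc/λ = 1240 / 656 = 1.890 eV.
With Z = 2, ΔE = 54.40 × (1/n_f² − 1/n_i²), so 1/n_f² − 1/n_i² = 0.03475.
Trying n_f = 4 gives 1/n_i² = 0.02775, i.e. n_i ≈ 6; this pair matches.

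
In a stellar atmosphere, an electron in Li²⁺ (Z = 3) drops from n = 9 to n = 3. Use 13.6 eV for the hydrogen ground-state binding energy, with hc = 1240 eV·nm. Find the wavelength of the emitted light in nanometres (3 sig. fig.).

103 nm

For Z = 3 the level energies scale as Z², so the effective Rydberg energy is 13.6 × 9 = 122.4 eV.
ΔE = 122.4 × (1/3² − 1/9²) = 122.4 × 0.09877 = 12.09 eV.
λ = hc/ΔE = 1240 / 12.09 = 103 nm.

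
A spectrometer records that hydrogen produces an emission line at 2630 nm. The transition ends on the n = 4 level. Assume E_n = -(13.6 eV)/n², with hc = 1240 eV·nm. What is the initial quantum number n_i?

n_i = 6

The photon energy is ΔE = hc/λ = 1240 / 2630 = 0.4715 eV.
With Z = 1, ΔE = 13.60 × (1/n_f² − 1/n_i²), so 1/n_f² − 1/n_i² = 0.03467.
With n_f = 4: 1/n_i² = 1/16 − 0.03467 = 0.02783, so n_i ≈ 5.99.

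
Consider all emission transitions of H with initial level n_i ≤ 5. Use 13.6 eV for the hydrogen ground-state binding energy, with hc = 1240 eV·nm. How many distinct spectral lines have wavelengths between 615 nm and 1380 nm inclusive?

Enumerate all n_i → n_f pairs with 1 ≤ n_f < n_i ≤ 5 and compute λ = 1240 / [13.6·1·(1/n_f² − 1/n_i²)].
Lines falling in [615, 1380] nm: 3→2 (656.5 nm), 5→3 (1282 nm).

2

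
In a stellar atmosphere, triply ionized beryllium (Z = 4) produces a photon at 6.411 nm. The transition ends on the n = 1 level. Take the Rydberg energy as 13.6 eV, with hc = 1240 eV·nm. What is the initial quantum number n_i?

The photon energy is ΔE = hc/λ = 1240 / 6.411 = 193.4 eV.
With Z = 4, ΔE = 217.6 × (1/n_f² − 1/n_i²), so 1/n_f² − 1/n_i² = 0.8889.
With n_f = 1: 1/n_i² = 1/1 − 0.8889 = 0.1111, so n_i ≈ 3.00.

n_i = 3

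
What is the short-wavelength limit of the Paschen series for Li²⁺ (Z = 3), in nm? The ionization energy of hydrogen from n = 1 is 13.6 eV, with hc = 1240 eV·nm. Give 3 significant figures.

The Paschen series has lower level n_f = 3; the series limit corresponds to n_i → ∞.
ΔE_max = 13.6 × 9 / 3² = 13.60 eV.
λ_min = 1240 / 13.60 = 91.2 nm.

91.2 nm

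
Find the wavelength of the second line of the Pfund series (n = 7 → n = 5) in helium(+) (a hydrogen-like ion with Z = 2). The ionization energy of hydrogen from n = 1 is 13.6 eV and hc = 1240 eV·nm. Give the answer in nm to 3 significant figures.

The Pfund series terminates on n_f = 5; the second line has n_i = 5+2 = 7.
ΔE = 54.40 × (1/5² − 1/7²) = 1.066 eV.
λ = 1240 / 1.066 = 1160 nm.

1160 nm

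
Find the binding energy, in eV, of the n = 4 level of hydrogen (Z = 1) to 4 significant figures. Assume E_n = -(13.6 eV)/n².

E_4 = −13.60/16 = −0.8500 eV, so ionization (to E = 0) requires 0.8500 eV.

0.8500 eV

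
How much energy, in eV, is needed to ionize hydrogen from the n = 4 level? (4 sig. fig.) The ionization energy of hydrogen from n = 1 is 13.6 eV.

0.8500 eV

E_4 = −13.60/16 = −0.8500 eV, so ionization (to E = 0) requires 0.8500 eV.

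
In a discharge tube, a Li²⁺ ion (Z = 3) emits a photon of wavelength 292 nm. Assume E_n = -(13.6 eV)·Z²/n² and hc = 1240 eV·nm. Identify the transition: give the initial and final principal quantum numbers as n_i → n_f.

n_i = 6, n_f = 4

The photon energy is ΔE = hc/λ = 1240 / 292 = 4.247 eV.
With Z = 3, ΔE = 122.4 × (1/n_f² − 1/n_i²), so 1/n_f² − 1/n_i² = 0.03469.
Trying n_f = 4 gives 1/n_i² = 0.02781, i.e. n_i ≈ 6; this pair matches.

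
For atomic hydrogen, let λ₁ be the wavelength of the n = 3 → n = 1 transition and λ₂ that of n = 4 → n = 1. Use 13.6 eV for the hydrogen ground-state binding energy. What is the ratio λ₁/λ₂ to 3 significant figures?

λ ∝ 1/ΔE ∝ 1/(1/n_f² − 1/n_i²), and the Z² and hc factors cancel in the ratio.
λ₁/λ₂ = (1/1² − 1/4²)/(1/1² − 1/3²) = 0.9375/0.8889 = 1.05.

1.05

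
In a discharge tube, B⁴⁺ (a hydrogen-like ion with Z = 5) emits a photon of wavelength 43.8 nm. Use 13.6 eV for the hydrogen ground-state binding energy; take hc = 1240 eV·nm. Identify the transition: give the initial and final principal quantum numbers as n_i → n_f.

n_i = 6, n_f = 3

The photon energy is ΔE = hc/λ = 1240 / 43.8 = 28.31 eV.
With Z = 5, ΔE = 340.0 × (1/n_f² − 1/n_i²), so 1/n_f² − 1/n_i² = 0.08327.
Trying n_f = 3 gives 1/n_i² = 0.02784, i.e. n_i ≈ 6; this pair matches.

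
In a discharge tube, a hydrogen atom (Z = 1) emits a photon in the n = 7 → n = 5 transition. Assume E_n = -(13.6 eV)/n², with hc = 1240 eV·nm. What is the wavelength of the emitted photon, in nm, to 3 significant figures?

ΔE = 13.60 × (1/5² − 1/7²) = 13.60 × 0.01959 = 0.2664 eV.
λ = hc/ΔE = 1240 / 0.2664 = 4650 nm.
This line belongs to the Pfund series.

4650 nm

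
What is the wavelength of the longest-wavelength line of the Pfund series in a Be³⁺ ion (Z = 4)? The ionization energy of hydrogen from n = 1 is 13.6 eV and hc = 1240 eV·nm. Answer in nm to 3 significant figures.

466 nm

The Pfund series terminates on n_f = 5; the first line has n_i = 5+1 = 6.
ΔE = 217.6 × (1/5² − 1/6²) = 2.660 eV.
λ = 1240 / 2.660 = 466 nm.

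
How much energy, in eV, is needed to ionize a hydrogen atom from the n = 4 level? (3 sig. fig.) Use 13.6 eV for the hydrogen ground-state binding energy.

0.850 eV

E_4 = −13.60/16 = −0.850 eV, so ionization (to E = 0) requires 0.850 eV.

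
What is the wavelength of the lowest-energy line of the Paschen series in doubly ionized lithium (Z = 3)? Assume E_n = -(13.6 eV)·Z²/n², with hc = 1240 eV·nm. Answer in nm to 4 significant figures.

208.4 nm

The Paschen series terminates on n_f = 3; the first line has n_i = 3+1 = 4.
ΔE = 122.4 × (1/3² − 1/4²) = 5.950 eV.
λ = 1240 / 5.950 = 208.4 nm.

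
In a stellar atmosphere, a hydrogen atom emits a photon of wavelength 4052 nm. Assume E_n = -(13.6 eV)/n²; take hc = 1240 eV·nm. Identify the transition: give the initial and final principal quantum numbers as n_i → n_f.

The photon energy is ΔE = hc/λ = 1240 / 4052 = 0.3060 eV.
With Z = 1, ΔE = 13.60 × (1/n_f² − 1/n_i²), so 1/n_f² − 1/n_i² = 0.02250.
Trying n_f = 4 gives 1/n_i² = 0.04000, i.e. n_i ≈ 5; this pair matches.

n_i = 5, n_f = 4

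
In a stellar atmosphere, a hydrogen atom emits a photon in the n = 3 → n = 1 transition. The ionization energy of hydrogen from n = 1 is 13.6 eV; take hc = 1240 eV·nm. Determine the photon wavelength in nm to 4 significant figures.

ΔE = 13.60 × (1/1² − 1/3²) = 13.60 × 0.8889 = 12.09 eV.
λ = hc/ΔE = 1240 / 12.09 = 102.6 nm.
This line belongs to the Lyman series.

102.6 nm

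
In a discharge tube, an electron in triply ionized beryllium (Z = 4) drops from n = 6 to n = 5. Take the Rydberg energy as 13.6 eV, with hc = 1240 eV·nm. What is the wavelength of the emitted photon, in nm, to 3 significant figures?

466 nm

For Z = 4 the level energies scale as Z², so the effective Rydberg energy is 13.6 × 16 = 217.6 eV.
ΔE = 217.6 × (1/5² − 1/6²) = 217.6 × 0.01222 = 2.660 eV.
λ = hc/ΔE = 1240 / 2.660 = 466 nm.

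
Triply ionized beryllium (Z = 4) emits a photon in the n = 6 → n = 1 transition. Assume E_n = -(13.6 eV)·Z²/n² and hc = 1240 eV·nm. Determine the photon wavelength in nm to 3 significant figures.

5.86 nm

For Z = 4 the level energies scale as Z², so the effective Rydberg energy is 13.6 × 16 = 217.6 eV.
ΔE = 217.6 × (1/1² − 1/6²) = 217.6 × 0.9722 = 211.6 eV.
λ = hc/ΔE = 1240 / 211.6 = 5.86 nm.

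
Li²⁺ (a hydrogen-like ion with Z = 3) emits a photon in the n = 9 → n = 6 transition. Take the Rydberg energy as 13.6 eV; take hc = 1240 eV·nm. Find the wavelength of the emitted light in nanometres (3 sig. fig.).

656 nm

For Z = 3 the level energies scale as Z², so the effective Rydberg energy is 13.6 × 9 = 122.4 eV.
ΔE = 122.4 × (1/6² − 1/9²) = 122.4 × 0.01543 = 1.889 eV.
λ = hc/ΔE = 1240 / 1.889 = 656 nm.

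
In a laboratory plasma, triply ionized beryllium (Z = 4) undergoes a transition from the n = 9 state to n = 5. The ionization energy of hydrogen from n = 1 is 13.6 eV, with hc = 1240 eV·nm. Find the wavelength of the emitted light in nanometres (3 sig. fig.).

206 nm

For Z = 4 the level energies scale as Z², so the effective Rydberg energy is 13.6 × 16 = 217.6 eV.
ΔE = 217.6 × (1/5² − 1/9²) = 217.6 × 0.02765 = 6.018 eV.
λ = hc/ΔE = 1240 / 6.018 = 206 nm.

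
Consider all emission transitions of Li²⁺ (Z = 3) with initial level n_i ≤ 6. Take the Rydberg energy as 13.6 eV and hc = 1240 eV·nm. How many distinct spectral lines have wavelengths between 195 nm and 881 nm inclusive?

4

Enumerate all n_i → n_f pairs with 1 ≤ n_f < n_i ≤ 6 and compute λ = 1240 / [13.6·9·(1/n_f² − 1/n_i²)].
Lines falling in [195, 881] nm: 4→3 (208.4 nm), 6→4 (291.8 nm), 5→4 (450.3 nm), 6→5 (828.9 nm).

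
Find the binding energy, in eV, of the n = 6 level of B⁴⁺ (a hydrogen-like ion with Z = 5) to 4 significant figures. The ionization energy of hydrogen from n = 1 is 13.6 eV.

9.444 eV

E_n = −13.6 Z²/n² = −340.0/n² eV for Z = 5.
E_6 = −340.0/36 = −9.444 eV, so ionization (to E = 0) requires 9.444 eV.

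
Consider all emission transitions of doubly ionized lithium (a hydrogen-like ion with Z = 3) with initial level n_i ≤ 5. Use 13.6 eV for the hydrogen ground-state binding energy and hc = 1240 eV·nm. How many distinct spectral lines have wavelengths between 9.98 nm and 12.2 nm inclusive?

3

Enumerate all n_i → n_f pairs with 1 ≤ n_f < n_i ≤ 5 and compute λ = 1240 / [13.6·9·(1/n_f² − 1/n_i²)].
Lines falling in [9.98, 12.2] nm: 5→1 (10.55 nm), 4→1 (10.81 nm), 3→1 (11.40 nm).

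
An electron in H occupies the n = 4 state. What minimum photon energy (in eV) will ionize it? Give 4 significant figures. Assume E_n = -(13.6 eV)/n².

E_4 = −13.60/16 = −0.8500 eV, so ionization (to E = 0) requires 0.8500 eV.

0.8500 eV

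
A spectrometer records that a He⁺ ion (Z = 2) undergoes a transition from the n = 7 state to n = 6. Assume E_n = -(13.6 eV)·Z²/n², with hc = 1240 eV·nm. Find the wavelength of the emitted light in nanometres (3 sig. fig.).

For Z = 2 the level energies scale as Z², so the effective Rydberg energy is 13.6 × 4 = 54.40 eV.
ΔE = 54.40 × (1/6² − 1/7²) = 54.40 × 0.007370 = 0.4009 eV.
λ = hc/ΔE = 1240 / 0.4009 = 3090 nm.

3090 nm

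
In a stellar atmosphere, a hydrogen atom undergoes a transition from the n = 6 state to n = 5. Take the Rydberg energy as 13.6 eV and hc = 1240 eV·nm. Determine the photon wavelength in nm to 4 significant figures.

7460 nm

ΔE = 13.60 × (1/5² − 1/6²) = 13.60 × 0.01222 = 0.1662 eV.
λ = hc/ΔE = 1240 / 0.1662 = 7460 nm.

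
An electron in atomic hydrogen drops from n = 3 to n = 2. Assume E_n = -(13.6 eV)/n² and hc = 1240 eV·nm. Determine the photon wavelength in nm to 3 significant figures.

ΔE = 13.60 × (1/2² − 1/3²) = 13.60 × 0.1389 = 1.889 eV.
λ = hc/ΔE = 1240 / 1.889 = 656 nm.
This line belongs to the Balmer series.

656 nm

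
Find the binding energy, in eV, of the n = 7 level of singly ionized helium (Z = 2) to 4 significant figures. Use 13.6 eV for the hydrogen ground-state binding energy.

E_n = −13.6 Z²/n² = −54.40/n² eV for Z = 2.
E_7 = −54.40/49 = −1.110 eV, so ionization (to E = 0) requires 1.110 eV.

1.110 eV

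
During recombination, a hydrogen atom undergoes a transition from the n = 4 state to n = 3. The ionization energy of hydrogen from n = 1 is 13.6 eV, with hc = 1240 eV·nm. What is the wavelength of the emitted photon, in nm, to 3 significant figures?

ΔE = 13.60 × (1/3² − 1/4²) = 13.60 × 0.04861 = 0.6611 eV.
λ = hc/ΔE = 1240 / 0.6611 = 1880 nm.

1880 nm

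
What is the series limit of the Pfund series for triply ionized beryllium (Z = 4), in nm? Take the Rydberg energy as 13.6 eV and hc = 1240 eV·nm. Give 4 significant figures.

The Pfund series has lower level n_f = 5; the series limit corresponds to n_i → ∞.
ΔE_max = 13.6 × 16 / 5² = 8.704 eV.
λ_min = 1240 / 8.704 = 142.5 nm.

142.5 nm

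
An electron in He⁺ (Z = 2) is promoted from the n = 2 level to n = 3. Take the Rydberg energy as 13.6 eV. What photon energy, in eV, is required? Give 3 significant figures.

The Bohr energies scale as Z², so for Z = 2: E_n = −54.40/n² eV.
E_3 = −54.40/9 = −6.044 eV and E_2 = −54.40/4 = −13.60 eV.
The photon energy is |E_3 − E_2| = 7.56 eV.

7.56 eV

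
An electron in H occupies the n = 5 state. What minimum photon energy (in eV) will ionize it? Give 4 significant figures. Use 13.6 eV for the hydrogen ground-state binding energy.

E_5 = −13.60/25 = −0.5440 eV, so ionization (to E = 0) requires 0.5440 eV.

0.5440 eV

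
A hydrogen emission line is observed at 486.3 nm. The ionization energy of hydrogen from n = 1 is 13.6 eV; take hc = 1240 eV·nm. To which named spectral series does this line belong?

Balmer

ΔE = 1240/486.3 = 2.550 eV.
This matches 13.6 × (1/2² − 1/4²), so n_f = 2: the Balmer series.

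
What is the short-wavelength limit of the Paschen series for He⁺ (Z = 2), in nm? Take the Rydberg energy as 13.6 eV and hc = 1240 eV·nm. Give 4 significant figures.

The Paschen series has lower level n_f = 3; the series limit corresponds to n_i → ∞.
ΔE_max = 13.6 × 4 / 3² = 6.044 eV.
λ_min = 1240 / 6.044 = 205.1 nm.

205.1 nm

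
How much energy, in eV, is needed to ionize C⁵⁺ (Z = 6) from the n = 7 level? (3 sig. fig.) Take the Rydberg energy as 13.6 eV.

9.99 eV

E_n = −13.6 Z²/n² = −489.6/n² eV for Z = 6.
E_7 = −489.6/49 = −9.99 eV, so ionization (to E = 0) requires 9.99 eV.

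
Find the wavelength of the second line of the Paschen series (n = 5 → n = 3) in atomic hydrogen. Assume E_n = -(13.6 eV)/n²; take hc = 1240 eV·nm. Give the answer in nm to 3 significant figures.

The Paschen series terminates on n_f = 3; the second line has n_i = 3+2 = 5.
ΔE = 13.60 × (1/3² − 1/5²) = 0.9671 eV.
λ = 1240 / 0.9671 = 1280 nm.

1280 nm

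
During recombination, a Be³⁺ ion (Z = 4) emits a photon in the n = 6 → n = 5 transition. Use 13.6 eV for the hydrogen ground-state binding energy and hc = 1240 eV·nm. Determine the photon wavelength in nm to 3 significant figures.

466 nm

For Z = 4 the level energies scale as Z², so the effective Rydberg energy is 13.6 × 16 = 217.6 eV.
ΔE = 217.6 × (1/5² − 1/6²) = 217.6 × 0.01222 = 2.660 eV.
λ = hc/ΔE = 1240 / 2.660 = 466 nm.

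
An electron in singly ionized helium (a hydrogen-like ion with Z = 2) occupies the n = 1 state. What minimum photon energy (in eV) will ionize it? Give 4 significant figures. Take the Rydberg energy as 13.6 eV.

E_n = −13.6 Z²/n² = −54.40/n² eV for Z = 2.
E_1 = −54.40/1 = −54.40 eV, so ionization (to E = 0) requires 54.40 eV.

54.40 eV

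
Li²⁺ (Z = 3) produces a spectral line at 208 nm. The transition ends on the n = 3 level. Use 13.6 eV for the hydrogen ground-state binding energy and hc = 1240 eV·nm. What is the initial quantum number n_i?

n_i = 4

The photon energy is ΔE = hc/λ = 1240 / 208 = 5.962 eV.
With Z = 3, ΔE = 122.4 × (1/n_f² − 1/n_i²), so 1/n_f² − 1/n_i² = 0.04871.
With n_f = 3: 1/n_i² = 1/9 − 0.04871 = 0.06241, so n_i ≈ 4.00.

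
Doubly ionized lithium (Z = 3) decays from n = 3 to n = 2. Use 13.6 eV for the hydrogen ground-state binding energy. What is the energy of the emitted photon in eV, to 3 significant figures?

17.0 eV

The Bohr energies scale as Z², so for Z = 3: E_n = −122.4/n² eV.
E_3 = −122.4/9 = −13.60 eV and E_2 = −122.4/4 = −30.60 eV.
The photon energy is |E_3 − E_2| = 17.0 eV.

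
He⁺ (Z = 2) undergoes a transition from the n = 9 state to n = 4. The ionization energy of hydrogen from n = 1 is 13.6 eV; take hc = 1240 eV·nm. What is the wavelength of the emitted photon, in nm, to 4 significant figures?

For Z = 2 the level energies scale as Z², so the effective Rydberg energy is 13.6 × 4 = 54.40 eV.
ΔE = 54.40 × (1/4² − 1/9²) = 54.40 × 0.05015 = 2.728 eV.
λ = hc/ΔE = 1240 / 2.728 = 454.5 nm.

454.5 nm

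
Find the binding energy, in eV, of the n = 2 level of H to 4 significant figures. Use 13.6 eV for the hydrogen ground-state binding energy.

E_2 = −13.60/4 = −3.400 eV, so ionization (to E = 0) requires 3.400 eV.

3.400 eV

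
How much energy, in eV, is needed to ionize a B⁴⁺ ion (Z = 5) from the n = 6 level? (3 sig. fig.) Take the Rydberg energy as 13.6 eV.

9.44 eV

E_n = −13.6 Z²/n² = −340.0/n² eV for Z = 5.
E_6 = −340.0/36 = −9.44 eV, so ionization (to E = 0) requires 9.44 eV.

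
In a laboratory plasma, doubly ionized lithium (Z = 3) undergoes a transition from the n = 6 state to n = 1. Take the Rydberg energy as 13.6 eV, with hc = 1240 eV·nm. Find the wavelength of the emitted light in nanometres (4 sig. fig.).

10.42 nm

For Z = 3 the level energies scale as Z², so the effective Rydberg energy is 13.6 × 9 = 122.4 eV.
ΔE = 122.4 × (1/1² − 1/6²) = 122.4 × 0.9722 = 119.0 eV.
λ = hc/ΔE = 1240 / 119.0 = 10.42 nm.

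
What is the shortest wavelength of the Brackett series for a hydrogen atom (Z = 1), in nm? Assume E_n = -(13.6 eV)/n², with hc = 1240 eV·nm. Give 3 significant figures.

The Brackett series has lower level n_f = 4; the series limit corresponds to n_i → ∞.
ΔE_max = 13.6 × 1 / 4² = 0.8500 eV.
λ_min = 1240 / 0.8500 = 1460 nm.

1460 nm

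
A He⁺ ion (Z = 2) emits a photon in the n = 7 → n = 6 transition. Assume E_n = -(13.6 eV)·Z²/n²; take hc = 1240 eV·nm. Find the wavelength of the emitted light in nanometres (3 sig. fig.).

For Z = 2 the level energies scale as Z², so the effective Rydberg energy is 13.6 × 4 = 54.40 eV.
ΔE = 54.40 × (1/6² − 1/7²) = 54.40 × 0.007370 = 0.4009 eV.
λ = hc/ΔE = 1240 / 0.4009 = 3090 nm.

3090 nm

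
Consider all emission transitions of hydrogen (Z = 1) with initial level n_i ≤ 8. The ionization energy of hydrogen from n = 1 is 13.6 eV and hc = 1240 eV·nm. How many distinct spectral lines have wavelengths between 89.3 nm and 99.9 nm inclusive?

Enumerate all n_i → n_f pairs with 1 ≤ n_f < n_i ≤ 8 and compute λ = 1240 / [13.6·1·(1/n_f² − 1/n_i²)].
Lines falling in [89.3, 99.9] nm: 8→1 (92.62 nm), 7→1 (93.08 nm), 6→1 (93.78 nm), 5→1 (94.98 nm), 4→1 (97.25 nm).

5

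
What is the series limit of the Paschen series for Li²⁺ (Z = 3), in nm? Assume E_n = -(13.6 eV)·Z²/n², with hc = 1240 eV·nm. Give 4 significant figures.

91.18 nm

The Paschen series has lower level n_f = 3; the series limit corresponds to n_i → ∞.
ΔE_max = 13.6 × 9 / 3² = 13.60 eV.
λ_min = 1240 / 13.60 = 91.18 nm.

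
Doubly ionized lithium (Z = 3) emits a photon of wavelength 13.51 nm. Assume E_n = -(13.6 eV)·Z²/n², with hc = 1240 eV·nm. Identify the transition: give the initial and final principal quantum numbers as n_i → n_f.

n_i = 2, n_f = 1

The photon energy is ΔE = hc/λ = 1240 / 13.51 = 91.78 eV.
With Z = 3, ΔE = 122.4 × (1/n_f² − 1/n_i²), so 1/n_f² − 1/n_i² = 0.7499.
Trying n_f = 1 gives 1/n_i² = 0.2501, i.e. n_i ≈ 2; this pair matches.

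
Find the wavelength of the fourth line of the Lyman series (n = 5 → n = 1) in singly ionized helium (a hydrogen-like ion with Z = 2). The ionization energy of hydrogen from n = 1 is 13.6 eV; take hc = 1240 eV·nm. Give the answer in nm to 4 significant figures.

23.74 nm

The Lyman series terminates on n_f = 1; the fourth line has n_i = 1+4 = 5.
ΔE = 54.40 × (1/1² − 1/5²) = 52.22 eV.
λ = 1240 / 52.22 = 23.74 nm.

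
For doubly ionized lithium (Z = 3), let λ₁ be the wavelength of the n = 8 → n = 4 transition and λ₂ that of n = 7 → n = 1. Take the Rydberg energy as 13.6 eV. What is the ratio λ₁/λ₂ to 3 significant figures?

λ ∝ 1/ΔE ∝ 1/(1/n_f² − 1/n_i²), and the Z² and hc factors cancel in the ratio.
λ₁/λ₂ = (1/1² − 1/7²)/(1/4² − 1/8²) = 0.9796/0.04688 = 20.9.

20.9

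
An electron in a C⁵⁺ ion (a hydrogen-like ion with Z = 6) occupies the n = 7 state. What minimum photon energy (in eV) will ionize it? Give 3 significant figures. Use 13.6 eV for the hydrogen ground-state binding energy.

9.99 eV

E_n = −13.6 Z²/n² = −489.6/n² eV for Z = 6.
E_7 = −489.6/49 = −9.99 eV, so ionization (to E = 0) requires 9.99 eV.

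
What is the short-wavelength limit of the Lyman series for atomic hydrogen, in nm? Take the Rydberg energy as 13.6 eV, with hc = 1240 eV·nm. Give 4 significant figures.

The Lyman series has lower level n_f = 1; the series limit corresponds to n_i → ∞.
ΔE_max = 13.6 × 1 / 1² = 13.60 eV.
λ_min = 1240 / 13.60 = 91.18 nm.

91.18 nm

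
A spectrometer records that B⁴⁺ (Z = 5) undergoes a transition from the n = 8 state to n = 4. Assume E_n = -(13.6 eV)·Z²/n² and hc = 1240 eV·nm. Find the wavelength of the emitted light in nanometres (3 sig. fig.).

For Z = 5 the level energies scale as Z², so the effective Rydberg energy is 13.6 × 25 = 340.0 eV.
ΔE = 340.0 × (1/4² − 1/8²) = 340.0 × 0.04688 = 15.94 eV.
λ = hc/ΔE = 1240 / 15.94 = 77.8 nm.

77.8 nm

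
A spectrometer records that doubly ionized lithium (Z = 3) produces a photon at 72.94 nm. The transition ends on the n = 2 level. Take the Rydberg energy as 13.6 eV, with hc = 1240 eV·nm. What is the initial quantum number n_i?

The photon energy is ΔE = hc/λ = 1240 / 72.94 = 17.00 eV.
With Z = 3, ΔE = 122.4 × (1/n_f² − 1/n_i²), so 1/n_f² − 1/n_i² = 0.1389.
With n_f = 2: 1/n_i² = 1/4 − 0.1389 = 0.1111, so n_i ≈ 3.00.

n_i = 3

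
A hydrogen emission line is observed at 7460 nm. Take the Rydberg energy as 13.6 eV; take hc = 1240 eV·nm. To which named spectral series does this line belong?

ΔE = 1240/7460 = 0.1662 eV.
This matches 13.6 × (1/5² − 1/6²), so n_f = 5: the Pfund series.

Pfund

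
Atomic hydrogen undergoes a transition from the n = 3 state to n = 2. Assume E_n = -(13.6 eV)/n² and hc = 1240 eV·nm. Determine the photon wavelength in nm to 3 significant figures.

ΔE = 13.60 × (1/2² − 1/3²) = 13.60 × 0.1389 = 1.889 eV.
λ = hc/ΔE = 1240 / 1.889 = 656 nm.

656 nm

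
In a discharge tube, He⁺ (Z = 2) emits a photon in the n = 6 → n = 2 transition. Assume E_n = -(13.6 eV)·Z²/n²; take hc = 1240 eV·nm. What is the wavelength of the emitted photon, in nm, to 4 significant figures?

For Z = 2 the level energies scale as Z², so the effective Rydberg energy is 13.6 × 4 = 54.40 eV.
ΔE = 54.40 × (1/2² − 1/6²) = 54.40 × 0.2222 = 12.09 eV.
λ = hc/ΔE = 1240 / 12.09 = 102.6 nm.

102.6 nm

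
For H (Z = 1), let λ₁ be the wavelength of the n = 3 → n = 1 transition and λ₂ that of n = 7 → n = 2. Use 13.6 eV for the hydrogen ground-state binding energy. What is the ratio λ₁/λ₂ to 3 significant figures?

λ ∝ 1/ΔE ∝ 1/(1/n_f² − 1/n_i²), and the Z² and hc factors cancel in the ratio.
λ₁/λ₂ = (1/2² − 1/7²)/(1/1² − 1/3²) = 0.2296/0.8889 = 0.258.

0.258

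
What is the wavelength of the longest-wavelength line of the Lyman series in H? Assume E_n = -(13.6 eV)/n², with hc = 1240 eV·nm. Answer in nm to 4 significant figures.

121.6 nm

The Lyman series terminates on n_f = 1; the first line has n_i = 1+1 = 2.
ΔE = 13.60 × (1/1² − 1/2²) = 10.20 eV.
λ = 1240 / 10.20 = 121.6 nm.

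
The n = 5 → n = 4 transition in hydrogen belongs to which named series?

Brackett

The series is set by the lower level: n_f = 4 is the Brackett series.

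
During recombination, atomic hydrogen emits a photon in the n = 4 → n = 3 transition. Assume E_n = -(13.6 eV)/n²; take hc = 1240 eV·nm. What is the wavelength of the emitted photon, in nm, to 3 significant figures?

ΔE = 13.60 × (1/3² − 1/4²) = 13.60 × 0.04861 = 0.6611 eV.
λ = hc/ΔE = 1240 / 0.6611 = 1880 nm.
This line belongs to the Paschen series.

1880 nm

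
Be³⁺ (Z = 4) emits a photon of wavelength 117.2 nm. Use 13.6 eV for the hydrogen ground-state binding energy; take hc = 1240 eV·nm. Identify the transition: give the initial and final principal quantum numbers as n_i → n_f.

The photon energy is ΔE = hc/λ = 1240 / 117.2 = 10.58 eV.
With Z = 4, ΔE = 217.6 × (1/n_f² − 1/n_i²), so 1/n_f² − 1/n_i² = 0.04862.
Trying n_f = 3 gives 1/n_i² = 0.06249, i.e. n_i ≈ 4; this pair matches.

n_i = 4, n_f = 3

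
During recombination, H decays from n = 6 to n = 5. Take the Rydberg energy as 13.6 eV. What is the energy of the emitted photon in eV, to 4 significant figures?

E_6 = −13.60/36 = −0.3778 eV and E_5 = −13.60/25 = −0.5440 eV.
The photon energy is |E_6 − E_5| = 0.1662 eV.

0.1662 eV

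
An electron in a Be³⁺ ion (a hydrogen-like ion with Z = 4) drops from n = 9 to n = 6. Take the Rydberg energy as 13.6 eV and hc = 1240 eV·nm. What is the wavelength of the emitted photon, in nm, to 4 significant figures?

369.3 nm

For Z = 4 the level energies scale as Z², so the effective Rydberg energy is 13.6 × 16 = 217.6 eV.
ΔE = 217.6 × (1/6² − 1/9²) = 217.6 × 0.01543 = 3.358 eV.
λ = hc/ΔE = 1240 / 3.358 = 369.3 nm.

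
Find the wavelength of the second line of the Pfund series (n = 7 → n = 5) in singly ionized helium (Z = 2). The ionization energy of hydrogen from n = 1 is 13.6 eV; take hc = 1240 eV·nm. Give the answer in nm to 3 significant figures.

The Pfund series terminates on n_f = 5; the second line has n_i = 5+2 = 7.
ΔE = 54.40 × (1/5² − 1/7²) = 1.066 eV.
λ = 1240 / 1.066 = 1160 nm.

1160 nm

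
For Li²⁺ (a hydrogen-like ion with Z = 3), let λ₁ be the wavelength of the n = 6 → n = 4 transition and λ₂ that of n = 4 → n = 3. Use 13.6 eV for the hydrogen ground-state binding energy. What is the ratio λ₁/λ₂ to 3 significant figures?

1.40

λ ∝ 1/ΔE ∝ 1/(1/n_f² − 1/n_i²), and the Z² and hc factors cancel in the ratio.
λ₁/λ₂ = (1/3² − 1/4²)/(1/4² − 1/6²) = 0.04861/0.03472 = 1.40.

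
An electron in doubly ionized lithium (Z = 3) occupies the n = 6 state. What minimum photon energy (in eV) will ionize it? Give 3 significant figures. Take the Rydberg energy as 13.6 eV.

3.40 eV

E_n = −13.6 Z²/n² = −122.4/n² eV for Z = 3.
E_6 = −122.4/36 = −3.40 eV, so ionization (to E = 0) requires 3.40 eV.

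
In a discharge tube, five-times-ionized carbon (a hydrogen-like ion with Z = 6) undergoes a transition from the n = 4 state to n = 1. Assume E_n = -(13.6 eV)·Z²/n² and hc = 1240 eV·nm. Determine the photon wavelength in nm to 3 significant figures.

For Z = 6 the level energies scale as Z², so the effective Rydberg energy is 13.6 × 36 = 489.6 eV.
ΔE = 489.6 × (1/1² − 1/4²) = 489.6 × 0.9375 = 459.0 eV.
λ = hc/ΔE = 1240 / 459.0 = 2.70 nm.

2.70 nm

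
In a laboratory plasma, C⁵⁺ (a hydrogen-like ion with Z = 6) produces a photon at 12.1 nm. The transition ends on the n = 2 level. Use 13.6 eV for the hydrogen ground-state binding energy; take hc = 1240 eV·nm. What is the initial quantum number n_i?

The photon energy is ΔE = hc/λ = 1240 / 12.1 = 102.5 eV.
With Z = 6, ΔE = 489.6 × (1/n_f² − 1/n_i²), so 1/n_f² − 1/n_i² = 0.2093.
With n_f = 2: 1/n_i² = 1/4 − 0.2093 = 0.04069, so n_i ≈ 4.96.

n_i = 5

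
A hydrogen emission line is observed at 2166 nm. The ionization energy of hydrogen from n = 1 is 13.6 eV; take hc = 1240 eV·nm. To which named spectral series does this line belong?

Brackett

ΔE = 1240/2166 = 0.5725 eV.
This matches 13.6 × (1/4² − 1/7²), so n_f = 4: the Brackett series.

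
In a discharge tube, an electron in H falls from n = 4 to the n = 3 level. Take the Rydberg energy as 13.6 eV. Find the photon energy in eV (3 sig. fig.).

E_4 = −13.60/16 = −0.8500 eV and E_3 = −13.60/9 = −1.511 eV.
The photon energy is |E_4 − E_3| = 0.661 eV.

0.661 eV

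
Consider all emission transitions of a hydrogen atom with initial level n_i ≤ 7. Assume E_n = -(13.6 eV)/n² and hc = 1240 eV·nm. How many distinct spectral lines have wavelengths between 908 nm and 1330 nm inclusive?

Enumerate all n_i → n_f pairs with 1 ≤ n_f < n_i ≤ 7 and compute λ = 1240 / [13.6·1·(1/n_f² − 1/n_i²)].
Lines falling in [908, 1330] nm: 7→3 (1005 nm), 6→3 (1094 nm), 5→3 (1282 nm).

3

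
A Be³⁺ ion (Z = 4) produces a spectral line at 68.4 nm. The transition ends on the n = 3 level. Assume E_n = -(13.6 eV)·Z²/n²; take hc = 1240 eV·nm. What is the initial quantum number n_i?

n_i = 6

The photon energy is ΔE = hc/λ = 1240 / 68.4 = 18.13 eV.
With Z = 4, ΔE = 217.6 × (1/n_f² − 1/n_i²), so 1/n_f² − 1/n_i² = 0.08331.
With n_f = 3: 1/n_i² = 1/9 − 0.08331 = 0.02780, so n_i ≈ 6.00.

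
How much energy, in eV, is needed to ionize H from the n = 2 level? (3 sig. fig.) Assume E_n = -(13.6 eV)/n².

3.40 eV

E_2 = −13.60/4 = −3.40 eV, so ionization (to E = 0) requires 3.40 eV.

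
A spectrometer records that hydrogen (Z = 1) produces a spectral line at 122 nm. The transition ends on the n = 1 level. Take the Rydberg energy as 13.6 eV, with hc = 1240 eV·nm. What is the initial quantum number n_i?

The photon energy is ΔE = hc/λ = 1240 / 122 = 10.16 eV.
With Z = 1, ΔE = 13.60 × (1/n_f² − 1/n_i²), so 1/n_f² − 1/n_i² = 0.7473.
With n_f = 1: 1/n_i² = 1/1 − 0.7473 = 0.2527, so n_i ≈ 1.99.

n_i = 2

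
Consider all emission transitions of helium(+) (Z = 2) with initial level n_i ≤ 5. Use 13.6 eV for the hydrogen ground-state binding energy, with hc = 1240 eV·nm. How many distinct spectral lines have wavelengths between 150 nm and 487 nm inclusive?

3

Enumerate all n_i → n_f pairs with 1 ≤ n_f < n_i ≤ 5 and compute λ = 1240 / [13.6·4·(1/n_f² − 1/n_i²)].
Lines falling in [150, 487] nm: 3→2 (164.1 nm), 5→3 (320.5 nm), 4→3 (468.9 nm).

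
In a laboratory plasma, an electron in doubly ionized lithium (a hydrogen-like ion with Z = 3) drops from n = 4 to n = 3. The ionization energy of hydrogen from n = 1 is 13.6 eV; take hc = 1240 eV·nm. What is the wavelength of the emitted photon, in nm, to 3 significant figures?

208 nm

For Z = 3 the level energies scale as Z², so the effective Rydberg energy is 13.6 × 9 = 122.4 eV.
ΔE = 122.4 × (1/3² − 1/4²) = 122.4 × 0.04861 = 5.950 eV.
λ = hc/ΔE = 1240 / 5.950 = 208 nm.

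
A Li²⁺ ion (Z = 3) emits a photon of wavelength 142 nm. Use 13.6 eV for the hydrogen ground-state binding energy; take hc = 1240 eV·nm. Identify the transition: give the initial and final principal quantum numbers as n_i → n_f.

n_i = 5, n_f = 3

The photon energy is ΔE = hc/λ = 1240 / 142 = 8.732 eV.
With Z = 3, ΔE = 122.4 × (1/n_f² − 1/n_i²), so 1/n_f² − 1/n_i² = 0.07134.
Trying n_f = 3 gives 1/n_i² = 0.03977, i.e. n_i ≈ 5; this pair matches.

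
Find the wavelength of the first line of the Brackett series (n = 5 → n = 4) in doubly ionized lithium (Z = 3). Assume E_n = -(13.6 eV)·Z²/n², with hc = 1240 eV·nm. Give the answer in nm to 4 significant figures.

The Brackett series terminates on n_f = 4; the first line has n_i = 4+1 = 5.
ΔE = 122.4 × (1/4² − 1/5²) = 2.754 eV.
λ = 1240 / 2.754 = 450.3 nm.

450.3 nm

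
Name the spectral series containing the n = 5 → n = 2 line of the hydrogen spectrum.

Balmer

The series is set by the lower level: n_f = 2 is the Balmer series.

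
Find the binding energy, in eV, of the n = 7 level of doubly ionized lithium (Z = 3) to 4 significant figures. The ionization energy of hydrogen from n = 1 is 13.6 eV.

E_n = −13.6 Z²/n² = −122.4/n² eV for Z = 3.
E_7 = −122.4/49 = −2.498 eV, so ionization (to E = 0) requires 2.498 eV.

2.498 eV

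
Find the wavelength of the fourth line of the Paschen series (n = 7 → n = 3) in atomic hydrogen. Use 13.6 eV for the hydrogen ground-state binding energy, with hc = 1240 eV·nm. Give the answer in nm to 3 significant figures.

The Paschen series terminates on n_f = 3; the fourth line has n_i = 3+4 = 7.
ΔE = 13.60 × (1/3² − 1/7²) = 1.234 eV.
λ = 1240 / 1.234 = 1010 nm.

1010 nm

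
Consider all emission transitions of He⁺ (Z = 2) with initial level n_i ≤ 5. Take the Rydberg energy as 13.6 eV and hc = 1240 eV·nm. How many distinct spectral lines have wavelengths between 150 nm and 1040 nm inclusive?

4

Enumerate all n_i → n_f pairs with 1 ≤ n_f < n_i ≤ 5 and compute λ = 1240 / [13.6·4·(1/n_f² − 1/n_i²)].
Lines falling in [150, 1040] nm: 3→2 (164.1 nm), 5→3 (320.5 nm), 4→3 (468.9 nm), 5→4 (1013 nm).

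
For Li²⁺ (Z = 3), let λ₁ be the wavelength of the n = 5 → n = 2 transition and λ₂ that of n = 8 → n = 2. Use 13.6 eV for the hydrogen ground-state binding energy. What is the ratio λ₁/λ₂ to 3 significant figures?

1.12

λ ∝ 1/ΔE ∝ 1/(1/n_f² − 1/n_i²), and the Z² and hc factors cancel in the ratio.
λ₁/λ₂ = (1/2² − 1/8²)/(1/2² − 1/5²) = 0.2344/0.2100 = 1.12.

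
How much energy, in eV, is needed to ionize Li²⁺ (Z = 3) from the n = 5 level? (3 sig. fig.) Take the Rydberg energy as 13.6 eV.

4.90 eV

E_n = −13.6 Z²/n² = −122.4/n² eV for Z = 3.
E_5 = −122.4/25 = −4.90 eV, so ionization (to E = 0) requires 4.90 eV.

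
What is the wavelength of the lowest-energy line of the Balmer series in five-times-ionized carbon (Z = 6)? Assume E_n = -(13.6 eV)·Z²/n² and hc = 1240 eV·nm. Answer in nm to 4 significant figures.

The Balmer series terminates on n_f = 2; the first line has n_i = 2+1 = 3.
ΔE = 489.6 × (1/2² − 1/3²) = 68.00 eV.
λ = 1240 / 68.00 = 18.24 nm.

18.24 nm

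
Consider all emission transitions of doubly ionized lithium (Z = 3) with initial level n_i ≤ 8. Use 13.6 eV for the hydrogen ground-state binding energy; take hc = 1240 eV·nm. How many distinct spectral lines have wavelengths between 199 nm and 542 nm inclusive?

Enumerate all n_i → n_f pairs with 1 ≤ n_f < n_i ≤ 8 and compute λ = 1240 / [13.6·9·(1/n_f² − 1/n_i²)].
Lines falling in [199, 542] nm: 4→3 (208.4 nm), 8→4 (216.1 nm), 7→4 (240.7 nm), 6→4 (291.8 nm), 8→5 (415.6 nm), 5→4 (450.3 nm), 7→5 (517.1 nm).

7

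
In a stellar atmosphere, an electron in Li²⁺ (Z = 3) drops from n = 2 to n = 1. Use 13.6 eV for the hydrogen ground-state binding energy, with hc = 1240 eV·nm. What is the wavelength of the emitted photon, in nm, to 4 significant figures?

For Z = 3 the level energies scale as Z², so the effective Rydberg energy is 13.6 × 9 = 122.4 eV.
ΔE = 122.4 × (1/1² − 1/2²) = 122.4 × 0.7500 = 91.80 eV.
λ = hc/ΔE = 1240 / 91.80 = 13.51 nm.

13.51 nm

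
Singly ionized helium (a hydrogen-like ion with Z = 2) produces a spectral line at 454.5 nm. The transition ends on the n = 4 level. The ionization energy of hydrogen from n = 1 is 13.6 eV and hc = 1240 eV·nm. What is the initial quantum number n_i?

n_i = 9

The photon energy is ΔE = hc/λ = 1240 / 454.5 = 2.728 eV.
With Z = 2, ΔE = 54.40 × (1/n_f² − 1/n_i²), so 1/n_f² − 1/n_i² = 0.05015.
With n_f = 4: 1/n_i² = 1/16 − 0.05015 = 0.01235, so n_i ≈ 9.00.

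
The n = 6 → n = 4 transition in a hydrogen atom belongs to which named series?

The series is set by the lower level: n_f = 4 is the Brackett series.

Brackett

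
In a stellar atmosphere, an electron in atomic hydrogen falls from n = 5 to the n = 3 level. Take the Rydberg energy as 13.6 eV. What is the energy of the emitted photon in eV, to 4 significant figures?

E_5 = −13.60/25 = −0.5440 eV and E_3 = −13.60/9 = −1.511 eV.
The photon energy is |E_5 − E_3| = 0.9671 eV.

0.9671 eV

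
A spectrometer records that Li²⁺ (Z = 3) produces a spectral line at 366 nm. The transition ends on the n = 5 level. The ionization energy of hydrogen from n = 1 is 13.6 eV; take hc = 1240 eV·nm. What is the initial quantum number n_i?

n_i = 9

The photon energy is ΔE = hc/λ = 1240 / 366 = 3.388 eV.
With Z = 3, ΔE = 122.4 × (1/n_f² − 1/n_i²), so 1/n_f² − 1/n_i² = 0.02768.
With n_f = 5: 1/n_i² = 1/25 − 0.02768 = 0.01232, so n_i ≈ 9.01.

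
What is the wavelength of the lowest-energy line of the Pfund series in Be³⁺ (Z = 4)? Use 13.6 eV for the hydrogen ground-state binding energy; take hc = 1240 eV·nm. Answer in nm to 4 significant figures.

The Pfund series terminates on n_f = 5; the first line has n_i = 5+1 = 6.
ΔE = 217.6 × (1/5² − 1/6²) = 2.660 eV.
λ = 1240 / 2.660 = 466.2 nm.

466.2 nm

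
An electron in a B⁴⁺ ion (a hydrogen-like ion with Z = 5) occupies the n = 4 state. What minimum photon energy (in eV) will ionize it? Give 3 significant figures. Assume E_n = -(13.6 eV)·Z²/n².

E_n = −13.6 Z²/n² = −340.0/n² eV for Z = 5.
E_4 = −340.0/16 = −21.3 eV, so ionization (to E = 0) requires 21.3 eV.

21.3 eV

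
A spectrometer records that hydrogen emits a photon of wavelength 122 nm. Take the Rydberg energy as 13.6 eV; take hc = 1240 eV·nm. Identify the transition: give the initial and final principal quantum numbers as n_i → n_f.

n_i = 2, n_f = 1

The photon energy is ΔE = hc/λ = 1240 / 122 = 10.16 eV.
With Z = 1, ΔE = 13.60 × (1/n_f² − 1/n_i²), so 1/n_f² − 1/n_i² = 0.7473.
Trying n_f = 1 gives 1/n_i² = 0.2527, i.e. n_i ≈ 2; this pair matches.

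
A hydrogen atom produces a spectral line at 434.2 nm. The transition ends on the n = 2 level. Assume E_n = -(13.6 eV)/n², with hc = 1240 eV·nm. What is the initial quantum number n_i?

The photon energy is ΔE = hc/λ = 1240 / 434.2 = 2.856 eV.
With Z = 1, ΔE = 13.60 × (1/n_f² − 1/n_i²), so 1/n_f² − 1/n_i² = 0.2100.
With n_f = 2: 1/n_i² = 1/4 − 0.2100 = 0.04001, so n_i ≈ 5.00.

n_i = 5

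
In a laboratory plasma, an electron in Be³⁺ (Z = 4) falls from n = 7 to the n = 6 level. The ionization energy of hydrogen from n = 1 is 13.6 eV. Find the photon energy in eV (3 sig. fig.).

The Bohr energies scale as Z², so for Z = 4: E_n = −217.6/n² eV.
E_7 = −217.6/49 = −4.441 eV and E_6 = −217.6/36 = −6.044 eV.
The photon energy is |E_7 − E_6| = 1.60 eV.

1.60 eV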